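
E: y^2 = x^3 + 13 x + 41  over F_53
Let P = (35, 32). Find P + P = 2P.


Doubling: s = (3 x1^2 + a) / (2 y1)
s = (3*35^2 + 13) / (2*32) mod 53 = 51
x3 = s^2 - 2 x1 mod 53 = 51^2 - 2*35 = 40
y3 = s (x1 - x3) - y1 mod 53 = 51 * (35 - 40) - 32 = 31

2P = (40, 31)


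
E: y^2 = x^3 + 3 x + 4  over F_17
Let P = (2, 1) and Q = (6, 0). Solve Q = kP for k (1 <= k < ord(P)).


Enumerate multiples of P until we hit Q = (6, 0):
  1P = (2, 1)
  2P = (14, 11)
  3P = (5, 5)
  4P = (8, 8)
  5P = (6, 0)
Match found at i = 5.

k = 5


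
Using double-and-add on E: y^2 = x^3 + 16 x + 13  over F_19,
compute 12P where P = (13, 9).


k = 12 = 1100_2 (binary, LSB first: 0011)
Double-and-add from P = (13, 9):
  bit 0 = 0: acc unchanged = O
  bit 1 = 0: acc unchanged = O
  bit 2 = 1: acc = O + (8, 8) = (8, 8)
  bit 3 = 1: acc = (8, 8) + (1, 7) = (17, 7)

12P = (17, 7)


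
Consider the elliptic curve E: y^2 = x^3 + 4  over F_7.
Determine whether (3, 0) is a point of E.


Check whether y^2 = x^3 + 0 x + 4 (mod 7) for (x, y) = (3, 0).
LHS: y^2 = 0^2 mod 7 = 0
RHS: x^3 + 0 x + 4 = 3^3 + 0*3 + 4 mod 7 = 3
LHS != RHS

No, not on the curve


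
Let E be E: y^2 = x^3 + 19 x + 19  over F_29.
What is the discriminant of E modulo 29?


4 a^3 + 27 b^2 = 4*19^3 + 27*19^2 = 27436 + 9747 = 37183
Delta = -16 * (37183) = -594928
Delta mod 29 = 7

Delta = 7 (mod 29)


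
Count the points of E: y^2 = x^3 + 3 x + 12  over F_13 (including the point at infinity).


For each x in F_13, count y with y^2 = x^3 + 3 x + 12 mod 13:
  x = 0: RHS = 12, y in [5, 8]  -> 2 point(s)
  x = 1: RHS = 3, y in [4, 9]  -> 2 point(s)
  x = 2: RHS = 0, y in [0]  -> 1 point(s)
  x = 3: RHS = 9, y in [3, 10]  -> 2 point(s)
  x = 4: RHS = 10, y in [6, 7]  -> 2 point(s)
  x = 5: RHS = 9, y in [3, 10]  -> 2 point(s)
  x = 6: RHS = 12, y in [5, 8]  -> 2 point(s)
  x = 7: RHS = 12, y in [5, 8]  -> 2 point(s)
  x = 9: RHS = 1, y in [1, 12]  -> 2 point(s)
Affine points: 17. Add the point at infinity: total = 18.

#E(F_13) = 18


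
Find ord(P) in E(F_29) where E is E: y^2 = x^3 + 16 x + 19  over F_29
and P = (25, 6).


Compute successive multiples of P until we hit O:
  1P = (25, 6)
  2P = (1, 6)
  3P = (3, 23)
  4P = (14, 0)
  5P = (3, 6)
  6P = (1, 23)
  7P = (25, 23)
  8P = O

ord(P) = 8


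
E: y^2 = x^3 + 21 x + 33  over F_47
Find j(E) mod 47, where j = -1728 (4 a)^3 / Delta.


Delta = -16(4 a^3 + 27 b^2) mod 47 = 35
-1728 * (4 a)^3 = -1728 * (4*21)^3 mod 47 = 45
j = 45 * 35^(-1) mod 47 = 8

j = 8 (mod 47)


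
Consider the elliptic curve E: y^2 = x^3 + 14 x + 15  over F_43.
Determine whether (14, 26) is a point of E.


Check whether y^2 = x^3 + 14 x + 15 (mod 43) for (x, y) = (14, 26).
LHS: y^2 = 26^2 mod 43 = 31
RHS: x^3 + 14 x + 15 = 14^3 + 14*14 + 15 mod 43 = 31
LHS = RHS

Yes, on the curve


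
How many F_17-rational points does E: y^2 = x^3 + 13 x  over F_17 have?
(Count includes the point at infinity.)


For each x in F_17, count y with y^2 = x^3 + 13 x + 0 mod 17:
  x = 0: RHS = 0, y in [0]  -> 1 point(s)
  x = 2: RHS = 0, y in [0]  -> 1 point(s)
  x = 3: RHS = 15, y in [7, 10]  -> 2 point(s)
  x = 7: RHS = 9, y in [3, 14]  -> 2 point(s)
  x = 8: RHS = 4, y in [2, 15]  -> 2 point(s)
  x = 9: RHS = 13, y in [8, 9]  -> 2 point(s)
  x = 10: RHS = 8, y in [5, 12]  -> 2 point(s)
  x = 14: RHS = 2, y in [6, 11]  -> 2 point(s)
  x = 15: RHS = 0, y in [0]  -> 1 point(s)
Affine points: 15. Add the point at infinity: total = 16.

#E(F_17) = 16


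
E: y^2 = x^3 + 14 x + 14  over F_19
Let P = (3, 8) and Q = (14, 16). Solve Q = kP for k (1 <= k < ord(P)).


Enumerate multiples of P until we hit Q = (14, 16):
  1P = (3, 8)
  2P = (14, 3)
  3P = (11, 6)
  4P = (11, 13)
  5P = (14, 16)
Match found at i = 5.

k = 5


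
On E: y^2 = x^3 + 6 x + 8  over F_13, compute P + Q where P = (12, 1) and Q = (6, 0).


P != Q, so use the chord formula.
s = (y2 - y1) / (x2 - x1) = (12) / (7) mod 13 = 11
x3 = s^2 - x1 - x2 mod 13 = 11^2 - 12 - 6 = 12
y3 = s (x1 - x3) - y1 mod 13 = 11 * (12 - 12) - 1 = 12

P + Q = (12, 12)


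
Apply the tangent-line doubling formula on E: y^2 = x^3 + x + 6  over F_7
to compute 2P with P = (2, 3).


Doubling: s = (3 x1^2 + a) / (2 y1)
s = (3*2^2 + 1) / (2*3) mod 7 = 1
x3 = s^2 - 2 x1 mod 7 = 1^2 - 2*2 = 4
y3 = s (x1 - x3) - y1 mod 7 = 1 * (2 - 4) - 3 = 2

2P = (4, 2)


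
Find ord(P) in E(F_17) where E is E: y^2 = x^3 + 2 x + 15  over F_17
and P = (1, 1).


Compute successive multiples of P until we hit O:
  1P = (1, 1)
  2P = (0, 10)
  3P = (12, 13)
  4P = (8, 13)
  5P = (4, 6)
  6P = (11, 5)
  7P = (14, 4)
  8P = (10, 10)
  ... (continuing to 19P)
  19P = O

ord(P) = 19


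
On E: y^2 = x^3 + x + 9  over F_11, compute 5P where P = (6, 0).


k = 5 = 101_2 (binary, LSB first: 101)
Double-and-add from P = (6, 0):
  bit 0 = 1: acc = O + (6, 0) = (6, 0)
  bit 1 = 0: acc unchanged = (6, 0)
  bit 2 = 1: acc = (6, 0) + O = (6, 0)

5P = (6, 0)


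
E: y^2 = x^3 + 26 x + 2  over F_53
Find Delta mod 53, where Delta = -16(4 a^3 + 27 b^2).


4 a^3 + 27 b^2 = 4*26^3 + 27*2^2 = 70304 + 108 = 70412
Delta = -16 * (70412) = -1126592
Delta mod 53 = 29

Delta = 29 (mod 53)


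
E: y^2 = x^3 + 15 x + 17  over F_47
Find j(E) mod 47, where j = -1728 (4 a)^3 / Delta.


Delta = -16(4 a^3 + 27 b^2) mod 47 = 43
-1728 * (4 a)^3 = -1728 * (4*15)^3 mod 47 = 9
j = 9 * 43^(-1) mod 47 = 33

j = 33 (mod 47)


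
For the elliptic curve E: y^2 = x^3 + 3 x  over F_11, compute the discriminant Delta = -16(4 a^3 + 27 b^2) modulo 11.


4 a^3 + 27 b^2 = 4*3^3 + 27*0^2 = 108 + 0 = 108
Delta = -16 * (108) = -1728
Delta mod 11 = 10

Delta = 10 (mod 11)


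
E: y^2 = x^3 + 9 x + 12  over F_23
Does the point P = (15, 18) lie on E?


Check whether y^2 = x^3 + 9 x + 12 (mod 23) for (x, y) = (15, 18).
LHS: y^2 = 18^2 mod 23 = 2
RHS: x^3 + 9 x + 12 = 15^3 + 9*15 + 12 mod 23 = 3
LHS != RHS

No, not on the curve


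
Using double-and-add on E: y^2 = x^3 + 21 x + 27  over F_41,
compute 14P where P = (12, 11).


k = 14 = 1110_2 (binary, LSB first: 0111)
Double-and-add from P = (12, 11):
  bit 0 = 0: acc unchanged = O
  bit 1 = 1: acc = O + (37, 24) = (37, 24)
  bit 2 = 1: acc = (37, 24) + (24, 28) = (16, 20)
  bit 3 = 1: acc = (16, 20) + (11, 20) = (14, 21)

14P = (14, 21)


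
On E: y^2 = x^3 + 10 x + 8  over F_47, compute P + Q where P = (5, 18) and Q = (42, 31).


P != Q, so use the chord formula.
s = (y2 - y1) / (x2 - x1) = (13) / (37) mod 47 = 41
x3 = s^2 - x1 - x2 mod 47 = 41^2 - 5 - 42 = 36
y3 = s (x1 - x3) - y1 mod 47 = 41 * (5 - 36) - 18 = 27

P + Q = (36, 27)


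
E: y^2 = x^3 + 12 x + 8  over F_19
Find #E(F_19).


For each x in F_19, count y with y^2 = x^3 + 12 x + 8 mod 19:
  x = 4: RHS = 6, y in [5, 14]  -> 2 point(s)
  x = 6: RHS = 11, y in [7, 12]  -> 2 point(s)
  x = 7: RHS = 17, y in [6, 13]  -> 2 point(s)
  x = 9: RHS = 9, y in [3, 16]  -> 2 point(s)
  x = 10: RHS = 7, y in [8, 11]  -> 2 point(s)
  x = 13: RHS = 5, y in [9, 10]  -> 2 point(s)
Affine points: 12. Add the point at infinity: total = 13.

#E(F_19) = 13


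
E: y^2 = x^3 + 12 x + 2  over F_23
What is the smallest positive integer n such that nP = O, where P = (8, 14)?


Compute successive multiples of P until we hit O:
  1P = (8, 14)
  2P = (0, 18)
  3P = (21, 4)
  4P = (18, 22)
  5P = (5, 16)
  6P = (13, 20)
  7P = (20, 13)
  8P = (22, 14)
  ... (continuing to 27P)
  27P = O

ord(P) = 27


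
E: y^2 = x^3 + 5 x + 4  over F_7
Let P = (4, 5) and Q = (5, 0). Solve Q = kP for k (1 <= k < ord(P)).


Enumerate multiples of P until we hit Q = (5, 0):
  1P = (4, 5)
  2P = (0, 5)
  3P = (3, 2)
  4P = (2, 1)
  5P = (5, 0)
Match found at i = 5.

k = 5


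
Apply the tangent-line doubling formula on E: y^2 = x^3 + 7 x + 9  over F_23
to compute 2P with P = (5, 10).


Doubling: s = (3 x1^2 + a) / (2 y1)
s = (3*5^2 + 7) / (2*10) mod 23 = 11
x3 = s^2 - 2 x1 mod 23 = 11^2 - 2*5 = 19
y3 = s (x1 - x3) - y1 mod 23 = 11 * (5 - 19) - 10 = 20

2P = (19, 20)


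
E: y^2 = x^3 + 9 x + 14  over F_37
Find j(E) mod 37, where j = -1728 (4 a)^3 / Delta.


Delta = -16(4 a^3 + 27 b^2) mod 37 = 22
-1728 * (4 a)^3 = -1728 * (4*9)^3 mod 37 = 26
j = 26 * 22^(-1) mod 37 = 18

j = 18 (mod 37)


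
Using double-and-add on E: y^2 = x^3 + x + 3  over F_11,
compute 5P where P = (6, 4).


k = 5 = 101_2 (binary, LSB first: 101)
Double-and-add from P = (6, 4):
  bit 0 = 1: acc = O + (6, 4) = (6, 4)
  bit 1 = 0: acc unchanged = (6, 4)
  bit 2 = 1: acc = (6, 4) + (7, 1) = (7, 10)

5P = (7, 10)


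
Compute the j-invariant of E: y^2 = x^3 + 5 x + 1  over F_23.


Delta = -16(4 a^3 + 27 b^2) mod 23 = 9
-1728 * (4 a)^3 = -1728 * (4*5)^3 mod 23 = 12
j = 12 * 9^(-1) mod 23 = 9

j = 9 (mod 23)


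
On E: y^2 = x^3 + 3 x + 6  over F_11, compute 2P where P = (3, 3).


Doubling: s = (3 x1^2 + a) / (2 y1)
s = (3*3^2 + 3) / (2*3) mod 11 = 5
x3 = s^2 - 2 x1 mod 11 = 5^2 - 2*3 = 8
y3 = s (x1 - x3) - y1 mod 11 = 5 * (3 - 8) - 3 = 5

2P = (8, 5)


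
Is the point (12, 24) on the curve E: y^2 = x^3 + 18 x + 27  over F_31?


Check whether y^2 = x^3 + 18 x + 27 (mod 31) for (x, y) = (12, 24).
LHS: y^2 = 24^2 mod 31 = 18
RHS: x^3 + 18 x + 27 = 12^3 + 18*12 + 27 mod 31 = 18
LHS = RHS

Yes, on the curve


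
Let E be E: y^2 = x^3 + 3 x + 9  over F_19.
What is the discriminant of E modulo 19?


4 a^3 + 27 b^2 = 4*3^3 + 27*9^2 = 108 + 2187 = 2295
Delta = -16 * (2295) = -36720
Delta mod 19 = 7

Delta = 7 (mod 19)


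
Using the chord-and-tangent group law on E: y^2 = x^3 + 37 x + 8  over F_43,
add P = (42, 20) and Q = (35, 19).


P != Q, so use the chord formula.
s = (y2 - y1) / (x2 - x1) = (42) / (36) mod 43 = 37
x3 = s^2 - x1 - x2 mod 43 = 37^2 - 42 - 35 = 2
y3 = s (x1 - x3) - y1 mod 43 = 37 * (42 - 2) - 20 = 41

P + Q = (2, 41)


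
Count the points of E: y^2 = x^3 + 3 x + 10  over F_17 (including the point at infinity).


For each x in F_17, count y with y^2 = x^3 + 3 x + 10 mod 17:
  x = 4: RHS = 1, y in [1, 16]  -> 2 point(s)
  x = 7: RHS = 0, y in [0]  -> 1 point(s)
  x = 8: RHS = 2, y in [6, 11]  -> 2 point(s)
  x = 9: RHS = 1, y in [1, 16]  -> 2 point(s)
  x = 13: RHS = 2, y in [6, 11]  -> 2 point(s)
  x = 14: RHS = 8, y in [5, 12]  -> 2 point(s)
  x = 15: RHS = 13, y in [8, 9]  -> 2 point(s)
Affine points: 13. Add the point at infinity: total = 14.

#E(F_17) = 14


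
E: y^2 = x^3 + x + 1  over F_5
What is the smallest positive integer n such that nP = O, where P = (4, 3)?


Compute successive multiples of P until we hit O:
  1P = (4, 3)
  2P = (3, 1)
  3P = (2, 1)
  4P = (0, 1)
  5P = (0, 4)
  6P = (2, 4)
  7P = (3, 4)
  8P = (4, 2)
  ... (continuing to 9P)
  9P = O

ord(P) = 9


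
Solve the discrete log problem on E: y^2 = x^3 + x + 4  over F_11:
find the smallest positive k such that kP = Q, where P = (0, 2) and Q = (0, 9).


Enumerate multiples of P until we hit Q = (0, 9):
  1P = (0, 2)
  2P = (9, 4)
  3P = (3, 1)
  4P = (2, 6)
  5P = (2, 5)
  6P = (3, 10)
  7P = (9, 7)
  8P = (0, 9)
Match found at i = 8.

k = 8


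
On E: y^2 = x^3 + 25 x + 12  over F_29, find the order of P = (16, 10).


Compute successive multiples of P until we hit O:
  1P = (16, 10)
  2P = (19, 3)
  3P = (22, 4)
  4P = (21, 24)
  5P = (1, 3)
  6P = (5, 28)
  7P = (9, 26)
  8P = (11, 20)
  ... (continuing to 29P)
  29P = O

ord(P) = 29


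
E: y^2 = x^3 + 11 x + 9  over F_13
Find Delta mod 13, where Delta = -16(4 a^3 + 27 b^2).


4 a^3 + 27 b^2 = 4*11^3 + 27*9^2 = 5324 + 2187 = 7511
Delta = -16 * (7511) = -120176
Delta mod 13 = 9

Delta = 9 (mod 13)


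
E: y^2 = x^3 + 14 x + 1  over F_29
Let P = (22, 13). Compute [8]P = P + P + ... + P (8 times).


k = 8 = 1000_2 (binary, LSB first: 0001)
Double-and-add from P = (22, 13):
  bit 0 = 0: acc unchanged = O
  bit 1 = 0: acc unchanged = O
  bit 2 = 0: acc unchanged = O
  bit 3 = 1: acc = O + (11, 6) = (11, 6)

8P = (11, 6)


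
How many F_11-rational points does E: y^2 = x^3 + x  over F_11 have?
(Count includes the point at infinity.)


For each x in F_11, count y with y^2 = x^3 + 1 x + 0 mod 11:
  x = 0: RHS = 0, y in [0]  -> 1 point(s)
  x = 5: RHS = 9, y in [3, 8]  -> 2 point(s)
  x = 7: RHS = 9, y in [3, 8]  -> 2 point(s)
  x = 8: RHS = 3, y in [5, 6]  -> 2 point(s)
  x = 9: RHS = 1, y in [1, 10]  -> 2 point(s)
  x = 10: RHS = 9, y in [3, 8]  -> 2 point(s)
Affine points: 11. Add the point at infinity: total = 12.

#E(F_11) = 12


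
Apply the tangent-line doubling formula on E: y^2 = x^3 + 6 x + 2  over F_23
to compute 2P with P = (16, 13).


Doubling: s = (3 x1^2 + a) / (2 y1)
s = (3*16^2 + 6) / (2*13) mod 23 = 5
x3 = s^2 - 2 x1 mod 23 = 5^2 - 2*16 = 16
y3 = s (x1 - x3) - y1 mod 23 = 5 * (16 - 16) - 13 = 10

2P = (16, 10)


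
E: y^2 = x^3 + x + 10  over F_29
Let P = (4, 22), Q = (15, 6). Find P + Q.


P != Q, so use the chord formula.
s = (y2 - y1) / (x2 - x1) = (13) / (11) mod 29 = 17
x3 = s^2 - x1 - x2 mod 29 = 17^2 - 4 - 15 = 9
y3 = s (x1 - x3) - y1 mod 29 = 17 * (4 - 9) - 22 = 9

P + Q = (9, 9)


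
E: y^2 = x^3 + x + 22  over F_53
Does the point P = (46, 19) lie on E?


Check whether y^2 = x^3 + 1 x + 22 (mod 53) for (x, y) = (46, 19).
LHS: y^2 = 19^2 mod 53 = 43
RHS: x^3 + 1 x + 22 = 46^3 + 1*46 + 22 mod 53 = 43
LHS = RHS

Yes, on the curve


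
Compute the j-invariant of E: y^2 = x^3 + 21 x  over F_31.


Delta = -16(4 a^3 + 27 b^2) mod 31 = 16
-1728 * (4 a)^3 = -1728 * (4*21)^3 mod 31 = 27
j = 27 * 16^(-1) mod 31 = 23

j = 23 (mod 31)


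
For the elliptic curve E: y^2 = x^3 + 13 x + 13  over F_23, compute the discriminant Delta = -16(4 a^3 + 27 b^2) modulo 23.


4 a^3 + 27 b^2 = 4*13^3 + 27*13^2 = 8788 + 4563 = 13351
Delta = -16 * (13351) = -213616
Delta mod 23 = 8

Delta = 8 (mod 23)


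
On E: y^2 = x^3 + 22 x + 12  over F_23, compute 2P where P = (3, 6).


Doubling: s = (3 x1^2 + a) / (2 y1)
s = (3*3^2 + 22) / (2*6) mod 23 = 6
x3 = s^2 - 2 x1 mod 23 = 6^2 - 2*3 = 7
y3 = s (x1 - x3) - y1 mod 23 = 6 * (3 - 7) - 6 = 16

2P = (7, 16)


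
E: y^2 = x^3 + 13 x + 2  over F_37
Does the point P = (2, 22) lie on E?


Check whether y^2 = x^3 + 13 x + 2 (mod 37) for (x, y) = (2, 22).
LHS: y^2 = 22^2 mod 37 = 3
RHS: x^3 + 13 x + 2 = 2^3 + 13*2 + 2 mod 37 = 36
LHS != RHS

No, not on the curve


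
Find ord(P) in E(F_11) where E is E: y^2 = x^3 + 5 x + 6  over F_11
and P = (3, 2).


Compute successive multiples of P until we hit O:
  1P = (3, 2)
  2P = (3, 9)
  3P = O

ord(P) = 3


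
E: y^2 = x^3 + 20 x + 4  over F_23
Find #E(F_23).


For each x in F_23, count y with y^2 = x^3 + 20 x + 4 mod 23:
  x = 0: RHS = 4, y in [2, 21]  -> 2 point(s)
  x = 1: RHS = 2, y in [5, 18]  -> 2 point(s)
  x = 2: RHS = 6, y in [11, 12]  -> 2 point(s)
  x = 6: RHS = 18, y in [8, 15]  -> 2 point(s)
  x = 7: RHS = 4, y in [2, 21]  -> 2 point(s)
  x = 8: RHS = 9, y in [3, 20]  -> 2 point(s)
  x = 9: RHS = 16, y in [4, 19]  -> 2 point(s)
  x = 10: RHS = 8, y in [10, 13]  -> 2 point(s)
  x = 13: RHS = 0, y in [0]  -> 1 point(s)
  x = 16: RHS = 4, y in [2, 21]  -> 2 point(s)
  x = 17: RHS = 13, y in [6, 17]  -> 2 point(s)
  x = 18: RHS = 9, y in [3, 20]  -> 2 point(s)
  x = 20: RHS = 9, y in [3, 20]  -> 2 point(s)
  x = 21: RHS = 2, y in [5, 18]  -> 2 point(s)
  x = 22: RHS = 6, y in [11, 12]  -> 2 point(s)
Affine points: 29. Add the point at infinity: total = 30.

#E(F_23) = 30


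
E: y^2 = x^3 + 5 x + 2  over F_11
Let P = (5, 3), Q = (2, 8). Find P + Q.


P != Q, so use the chord formula.
s = (y2 - y1) / (x2 - x1) = (5) / (8) mod 11 = 2
x3 = s^2 - x1 - x2 mod 11 = 2^2 - 5 - 2 = 8
y3 = s (x1 - x3) - y1 mod 11 = 2 * (5 - 8) - 3 = 2

P + Q = (8, 2)


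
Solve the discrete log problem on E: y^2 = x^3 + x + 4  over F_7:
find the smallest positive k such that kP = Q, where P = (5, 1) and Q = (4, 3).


Enumerate multiples of P until we hit Q = (4, 3):
  1P = (5, 1)
  2P = (6, 3)
  3P = (0, 2)
  4P = (4, 3)
Match found at i = 4.

k = 4


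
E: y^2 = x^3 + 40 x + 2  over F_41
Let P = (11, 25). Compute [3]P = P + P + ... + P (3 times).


k = 3 = 11_2 (binary, LSB first: 11)
Double-and-add from P = (11, 25):
  bit 0 = 1: acc = O + (11, 25) = (11, 25)
  bit 1 = 1: acc = (11, 25) + (11, 16) = O

3P = O


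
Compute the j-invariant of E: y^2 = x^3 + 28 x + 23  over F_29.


Delta = -16(4 a^3 + 27 b^2) mod 29 = 27
-1728 * (4 a)^3 = -1728 * (4*28)^3 mod 29 = 15
j = 15 * 27^(-1) mod 29 = 7

j = 7 (mod 29)


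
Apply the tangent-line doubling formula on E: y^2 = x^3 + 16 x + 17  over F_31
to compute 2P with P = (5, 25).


Doubling: s = (3 x1^2 + a) / (2 y1)
s = (3*5^2 + 16) / (2*25) mod 31 = 26
x3 = s^2 - 2 x1 mod 31 = 26^2 - 2*5 = 15
y3 = s (x1 - x3) - y1 mod 31 = 26 * (5 - 15) - 25 = 25

2P = (15, 25)


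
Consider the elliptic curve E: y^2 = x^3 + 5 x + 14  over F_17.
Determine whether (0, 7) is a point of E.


Check whether y^2 = x^3 + 5 x + 14 (mod 17) for (x, y) = (0, 7).
LHS: y^2 = 7^2 mod 17 = 15
RHS: x^3 + 5 x + 14 = 0^3 + 5*0 + 14 mod 17 = 14
LHS != RHS

No, not on the curve


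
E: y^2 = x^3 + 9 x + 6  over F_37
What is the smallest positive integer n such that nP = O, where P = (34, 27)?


Compute successive multiples of P until we hit O:
  1P = (34, 27)
  2P = (27, 27)
  3P = (13, 10)
  4P = (17, 22)
  5P = (30, 9)
  6P = (21, 13)
  7P = (16, 18)
  8P = (15, 1)
  ... (continuing to 35P)
  35P = O

ord(P) = 35


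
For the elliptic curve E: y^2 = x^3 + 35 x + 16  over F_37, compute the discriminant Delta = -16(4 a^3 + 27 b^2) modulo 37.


4 a^3 + 27 b^2 = 4*35^3 + 27*16^2 = 171500 + 6912 = 178412
Delta = -16 * (178412) = -2854592
Delta mod 37 = 32

Delta = 32 (mod 37)


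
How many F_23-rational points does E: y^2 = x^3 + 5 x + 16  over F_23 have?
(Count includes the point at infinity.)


For each x in F_23, count y with y^2 = x^3 + 5 x + 16 mod 23:
  x = 0: RHS = 16, y in [4, 19]  -> 2 point(s)
  x = 3: RHS = 12, y in [9, 14]  -> 2 point(s)
  x = 4: RHS = 8, y in [10, 13]  -> 2 point(s)
  x = 6: RHS = 9, y in [3, 20]  -> 2 point(s)
  x = 7: RHS = 3, y in [7, 16]  -> 2 point(s)
  x = 8: RHS = 16, y in [4, 19]  -> 2 point(s)
  x = 9: RHS = 8, y in [10, 13]  -> 2 point(s)
  x = 10: RHS = 8, y in [10, 13]  -> 2 point(s)
  x = 13: RHS = 1, y in [1, 22]  -> 2 point(s)
  x = 14: RHS = 1, y in [1, 22]  -> 2 point(s)
  x = 15: RHS = 16, y in [4, 19]  -> 2 point(s)
  x = 16: RHS = 6, y in [11, 12]  -> 2 point(s)
  x = 17: RHS = 0, y in [0]  -> 1 point(s)
  x = 18: RHS = 4, y in [2, 21]  -> 2 point(s)
  x = 19: RHS = 1, y in [1, 22]  -> 2 point(s)
Affine points: 29. Add the point at infinity: total = 30.

#E(F_23) = 30


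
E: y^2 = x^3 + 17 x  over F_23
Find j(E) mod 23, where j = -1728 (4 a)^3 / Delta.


Delta = -16(4 a^3 + 27 b^2) mod 23 = 1
-1728 * (4 a)^3 = -1728 * (4*17)^3 mod 23 = 3
j = 3 * 1^(-1) mod 23 = 3

j = 3 (mod 23)


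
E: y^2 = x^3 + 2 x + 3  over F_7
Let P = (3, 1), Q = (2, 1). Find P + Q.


P != Q, so use the chord formula.
s = (y2 - y1) / (x2 - x1) = (0) / (6) mod 7 = 0
x3 = s^2 - x1 - x2 mod 7 = 0^2 - 3 - 2 = 2
y3 = s (x1 - x3) - y1 mod 7 = 0 * (3 - 2) - 1 = 6

P + Q = (2, 6)


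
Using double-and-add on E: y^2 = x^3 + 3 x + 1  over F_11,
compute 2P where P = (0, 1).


k = 2 = 10_2 (binary, LSB first: 01)
Double-and-add from P = (0, 1):
  bit 0 = 0: acc unchanged = O
  bit 1 = 1: acc = O + (5, 8) = (5, 8)

2P = (5, 8)


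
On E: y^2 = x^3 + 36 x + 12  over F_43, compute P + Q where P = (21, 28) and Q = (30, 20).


P != Q, so use the chord formula.
s = (y2 - y1) / (x2 - x1) = (35) / (9) mod 43 = 23
x3 = s^2 - x1 - x2 mod 43 = 23^2 - 21 - 30 = 5
y3 = s (x1 - x3) - y1 mod 43 = 23 * (21 - 5) - 28 = 39

P + Q = (5, 39)


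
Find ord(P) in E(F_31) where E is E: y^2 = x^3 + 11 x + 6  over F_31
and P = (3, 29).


Compute successive multiples of P until we hit O:
  1P = (3, 29)
  2P = (30, 26)
  3P = (16, 0)
  4P = (30, 5)
  5P = (3, 2)
  6P = O

ord(P) = 6


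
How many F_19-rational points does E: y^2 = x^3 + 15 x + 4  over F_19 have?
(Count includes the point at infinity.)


For each x in F_19, count y with y^2 = x^3 + 15 x + 4 mod 19:
  x = 0: RHS = 4, y in [2, 17]  -> 2 point(s)
  x = 1: RHS = 1, y in [1, 18]  -> 2 point(s)
  x = 2: RHS = 4, y in [2, 17]  -> 2 point(s)
  x = 3: RHS = 0, y in [0]  -> 1 point(s)
  x = 6: RHS = 6, y in [5, 14]  -> 2 point(s)
  x = 8: RHS = 9, y in [3, 16]  -> 2 point(s)
  x = 17: RHS = 4, y in [2, 17]  -> 2 point(s)
  x = 18: RHS = 7, y in [8, 11]  -> 2 point(s)
Affine points: 15. Add the point at infinity: total = 16.

#E(F_19) = 16


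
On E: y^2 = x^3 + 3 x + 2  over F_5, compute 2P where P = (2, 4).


k = 2 = 10_2 (binary, LSB first: 01)
Double-and-add from P = (2, 4):
  bit 0 = 0: acc unchanged = O
  bit 1 = 1: acc = O + (1, 1) = (1, 1)

2P = (1, 1)


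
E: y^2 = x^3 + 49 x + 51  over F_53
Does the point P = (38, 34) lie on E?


Check whether y^2 = x^3 + 49 x + 51 (mod 53) for (x, y) = (38, 34).
LHS: y^2 = 34^2 mod 53 = 43
RHS: x^3 + 49 x + 51 = 38^3 + 49*38 + 51 mod 53 = 22
LHS != RHS

No, not on the curve


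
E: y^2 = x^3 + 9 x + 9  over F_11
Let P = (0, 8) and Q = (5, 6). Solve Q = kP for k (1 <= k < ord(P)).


Enumerate multiples of P until we hit Q = (5, 6):
  1P = (0, 8)
  2P = (5, 5)
  3P = (9, 4)
  4P = (6, 2)
  5P = (6, 9)
  6P = (9, 7)
  7P = (5, 6)
Match found at i = 7.

k = 7


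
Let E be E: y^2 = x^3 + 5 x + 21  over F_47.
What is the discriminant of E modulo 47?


4 a^3 + 27 b^2 = 4*5^3 + 27*21^2 = 500 + 11907 = 12407
Delta = -16 * (12407) = -198512
Delta mod 47 = 16

Delta = 16 (mod 47)


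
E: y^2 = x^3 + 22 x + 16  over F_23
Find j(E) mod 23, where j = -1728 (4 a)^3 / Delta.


Delta = -16(4 a^3 + 27 b^2) mod 23 = 10
-1728 * (4 a)^3 = -1728 * (4*22)^3 mod 23 = 8
j = 8 * 10^(-1) mod 23 = 10

j = 10 (mod 23)


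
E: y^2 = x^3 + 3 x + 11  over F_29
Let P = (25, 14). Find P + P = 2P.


Doubling: s = (3 x1^2 + a) / (2 y1)
s = (3*25^2 + 3) / (2*14) mod 29 = 7
x3 = s^2 - 2 x1 mod 29 = 7^2 - 2*25 = 28
y3 = s (x1 - x3) - y1 mod 29 = 7 * (25 - 28) - 14 = 23

2P = (28, 23)


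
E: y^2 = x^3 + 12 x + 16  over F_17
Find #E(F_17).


For each x in F_17, count y with y^2 = x^3 + 12 x + 16 mod 17:
  x = 0: RHS = 16, y in [4, 13]  -> 2 point(s)
  x = 4: RHS = 9, y in [3, 14]  -> 2 point(s)
  x = 6: RHS = 15, y in [7, 10]  -> 2 point(s)
  x = 7: RHS = 1, y in [1, 16]  -> 2 point(s)
  x = 11: RHS = 0, y in [0]  -> 1 point(s)
  x = 12: RHS = 1, y in [1, 16]  -> 2 point(s)
  x = 14: RHS = 4, y in [2, 15]  -> 2 point(s)
  x = 15: RHS = 1, y in [1, 16]  -> 2 point(s)
Affine points: 15. Add the point at infinity: total = 16.

#E(F_17) = 16


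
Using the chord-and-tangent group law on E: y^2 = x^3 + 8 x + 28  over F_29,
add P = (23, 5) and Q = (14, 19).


P != Q, so use the chord formula.
s = (y2 - y1) / (x2 - x1) = (14) / (20) mod 29 = 21
x3 = s^2 - x1 - x2 mod 29 = 21^2 - 23 - 14 = 27
y3 = s (x1 - x3) - y1 mod 29 = 21 * (23 - 27) - 5 = 27

P + Q = (27, 27)


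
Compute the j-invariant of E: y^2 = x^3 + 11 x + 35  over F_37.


Delta = -16(4 a^3 + 27 b^2) mod 37 = 1
-1728 * (4 a)^3 = -1728 * (4*11)^3 mod 37 = 36
j = 36 * 1^(-1) mod 37 = 36

j = 36 (mod 37)


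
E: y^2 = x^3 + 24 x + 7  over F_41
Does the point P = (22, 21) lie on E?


Check whether y^2 = x^3 + 24 x + 7 (mod 41) for (x, y) = (22, 21).
LHS: y^2 = 21^2 mod 41 = 31
RHS: x^3 + 24 x + 7 = 22^3 + 24*22 + 7 mod 41 = 31
LHS = RHS

Yes, on the curve


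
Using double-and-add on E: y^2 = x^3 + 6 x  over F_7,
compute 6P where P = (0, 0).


k = 6 = 110_2 (binary, LSB first: 011)
Double-and-add from P = (0, 0):
  bit 0 = 0: acc unchanged = O
  bit 1 = 1: acc = O + O = O
  bit 2 = 1: acc = O + O = O

6P = O


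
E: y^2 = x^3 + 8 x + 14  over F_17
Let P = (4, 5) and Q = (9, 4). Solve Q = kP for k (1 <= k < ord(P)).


Enumerate multiples of P until we hit Q = (9, 4):
  1P = (4, 5)
  2P = (5, 3)
  3P = (12, 11)
  4P = (9, 4)
Match found at i = 4.

k = 4


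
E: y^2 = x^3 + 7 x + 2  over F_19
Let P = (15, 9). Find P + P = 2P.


Doubling: s = (3 x1^2 + a) / (2 y1)
s = (3*15^2 + 7) / (2*9) mod 19 = 2
x3 = s^2 - 2 x1 mod 19 = 2^2 - 2*15 = 12
y3 = s (x1 - x3) - y1 mod 19 = 2 * (15 - 12) - 9 = 16

2P = (12, 16)


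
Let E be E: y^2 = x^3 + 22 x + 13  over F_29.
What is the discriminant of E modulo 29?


4 a^3 + 27 b^2 = 4*22^3 + 27*13^2 = 42592 + 4563 = 47155
Delta = -16 * (47155) = -754480
Delta mod 29 = 13

Delta = 13 (mod 29)


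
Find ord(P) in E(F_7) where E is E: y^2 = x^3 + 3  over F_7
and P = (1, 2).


Compute successive multiples of P until we hit O:
  1P = (1, 2)
  2P = (6, 3)
  3P = (2, 2)
  4P = (4, 5)
  5P = (3, 3)
  6P = (5, 3)
  7P = (5, 4)
  8P = (3, 4)
  ... (continuing to 13P)
  13P = O

ord(P) = 13


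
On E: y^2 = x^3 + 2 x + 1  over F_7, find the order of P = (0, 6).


Compute successive multiples of P until we hit O:
  1P = (0, 6)
  2P = (1, 2)
  3P = (1, 5)
  4P = (0, 1)
  5P = O

ord(P) = 5


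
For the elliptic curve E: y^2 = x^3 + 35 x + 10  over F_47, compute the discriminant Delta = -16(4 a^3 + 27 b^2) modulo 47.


4 a^3 + 27 b^2 = 4*35^3 + 27*10^2 = 171500 + 2700 = 174200
Delta = -16 * (174200) = -2787200
Delta mod 47 = 41

Delta = 41 (mod 47)


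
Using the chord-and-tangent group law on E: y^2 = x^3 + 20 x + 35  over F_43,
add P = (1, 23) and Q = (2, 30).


P != Q, so use the chord formula.
s = (y2 - y1) / (x2 - x1) = (7) / (1) mod 43 = 7
x3 = s^2 - x1 - x2 mod 43 = 7^2 - 1 - 2 = 3
y3 = s (x1 - x3) - y1 mod 43 = 7 * (1 - 3) - 23 = 6

P + Q = (3, 6)


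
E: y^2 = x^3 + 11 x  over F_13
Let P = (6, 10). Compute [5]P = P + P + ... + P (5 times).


k = 5 = 101_2 (binary, LSB first: 101)
Double-and-add from P = (6, 10):
  bit 0 = 1: acc = O + (6, 10) = (6, 10)
  bit 1 = 0: acc unchanged = (6, 10)
  bit 2 = 1: acc = (6, 10) + (4, 2) = (6, 3)

5P = (6, 3)


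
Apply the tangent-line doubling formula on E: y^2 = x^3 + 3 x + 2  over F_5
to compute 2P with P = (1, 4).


Doubling: s = (3 x1^2 + a) / (2 y1)
s = (3*1^2 + 3) / (2*4) mod 5 = 2
x3 = s^2 - 2 x1 mod 5 = 2^2 - 2*1 = 2
y3 = s (x1 - x3) - y1 mod 5 = 2 * (1 - 2) - 4 = 4

2P = (2, 4)


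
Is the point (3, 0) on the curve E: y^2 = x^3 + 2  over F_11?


Check whether y^2 = x^3 + 0 x + 2 (mod 11) for (x, y) = (3, 0).
LHS: y^2 = 0^2 mod 11 = 0
RHS: x^3 + 0 x + 2 = 3^3 + 0*3 + 2 mod 11 = 7
LHS != RHS

No, not on the curve


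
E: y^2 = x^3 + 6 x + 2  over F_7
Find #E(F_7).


For each x in F_7, count y with y^2 = x^3 + 6 x + 2 mod 7:
  x = 0: RHS = 2, y in [3, 4]  -> 2 point(s)
  x = 1: RHS = 2, y in [3, 4]  -> 2 point(s)
  x = 2: RHS = 1, y in [1, 6]  -> 2 point(s)
  x = 6: RHS = 2, y in [3, 4]  -> 2 point(s)
Affine points: 8. Add the point at infinity: total = 9.

#E(F_7) = 9


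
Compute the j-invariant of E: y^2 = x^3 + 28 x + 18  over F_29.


Delta = -16(4 a^3 + 27 b^2) mod 29 = 21
-1728 * (4 a)^3 = -1728 * (4*28)^3 mod 29 = 15
j = 15 * 21^(-1) mod 29 = 9

j = 9 (mod 29)


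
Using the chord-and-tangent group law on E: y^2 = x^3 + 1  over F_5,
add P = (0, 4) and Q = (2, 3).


P != Q, so use the chord formula.
s = (y2 - y1) / (x2 - x1) = (4) / (2) mod 5 = 2
x3 = s^2 - x1 - x2 mod 5 = 2^2 - 0 - 2 = 2
y3 = s (x1 - x3) - y1 mod 5 = 2 * (0 - 2) - 4 = 2

P + Q = (2, 2)


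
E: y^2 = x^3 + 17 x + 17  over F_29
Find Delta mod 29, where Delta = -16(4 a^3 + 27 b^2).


4 a^3 + 27 b^2 = 4*17^3 + 27*17^2 = 19652 + 7803 = 27455
Delta = -16 * (27455) = -439280
Delta mod 29 = 12

Delta = 12 (mod 29)


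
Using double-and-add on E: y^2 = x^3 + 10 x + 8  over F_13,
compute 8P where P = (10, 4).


k = 8 = 1000_2 (binary, LSB first: 0001)
Double-and-add from P = (10, 4):
  bit 0 = 0: acc unchanged = O
  bit 1 = 0: acc unchanged = O
  bit 2 = 0: acc unchanged = O
  bit 3 = 1: acc = O + (2, 6) = (2, 6)

8P = (2, 6)


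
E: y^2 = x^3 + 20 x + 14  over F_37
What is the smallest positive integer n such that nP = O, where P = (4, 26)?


Compute successive multiples of P until we hit O:
  1P = (4, 26)
  2P = (4, 11)
  3P = O

ord(P) = 3


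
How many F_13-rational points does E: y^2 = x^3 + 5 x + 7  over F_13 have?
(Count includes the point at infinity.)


For each x in F_13, count y with y^2 = x^3 + 5 x + 7 mod 13:
  x = 1: RHS = 0, y in [0]  -> 1 point(s)
  x = 2: RHS = 12, y in [5, 8]  -> 2 point(s)
  x = 3: RHS = 10, y in [6, 7]  -> 2 point(s)
  x = 4: RHS = 0, y in [0]  -> 1 point(s)
  x = 5: RHS = 1, y in [1, 12]  -> 2 point(s)
  x = 8: RHS = 0, y in [0]  -> 1 point(s)
  x = 9: RHS = 1, y in [1, 12]  -> 2 point(s)
  x = 10: RHS = 4, y in [2, 11]  -> 2 point(s)
  x = 12: RHS = 1, y in [1, 12]  -> 2 point(s)
Affine points: 15. Add the point at infinity: total = 16.

#E(F_13) = 16


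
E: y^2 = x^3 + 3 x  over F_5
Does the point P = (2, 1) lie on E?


Check whether y^2 = x^3 + 3 x + 0 (mod 5) for (x, y) = (2, 1).
LHS: y^2 = 1^2 mod 5 = 1
RHS: x^3 + 3 x + 0 = 2^3 + 3*2 + 0 mod 5 = 4
LHS != RHS

No, not on the curve


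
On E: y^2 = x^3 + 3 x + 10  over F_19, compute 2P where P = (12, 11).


Doubling: s = (3 x1^2 + a) / (2 y1)
s = (3*12^2 + 3) / (2*11) mod 19 = 12
x3 = s^2 - 2 x1 mod 19 = 12^2 - 2*12 = 6
y3 = s (x1 - x3) - y1 mod 19 = 12 * (12 - 6) - 11 = 4

2P = (6, 4)


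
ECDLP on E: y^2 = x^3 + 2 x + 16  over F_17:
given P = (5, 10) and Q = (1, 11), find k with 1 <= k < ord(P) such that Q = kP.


Enumerate multiples of P until we hit Q = (1, 11):
  1P = (5, 10)
  2P = (16, 8)
  3P = (15, 15)
  4P = (10, 13)
  5P = (1, 6)
  6P = (12, 0)
  7P = (1, 11)
Match found at i = 7.

k = 7


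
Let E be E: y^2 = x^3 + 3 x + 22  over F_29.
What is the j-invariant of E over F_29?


Delta = -16(4 a^3 + 27 b^2) mod 29 = 14
-1728 * (4 a)^3 = -1728 * (4*3)^3 mod 29 = 1
j = 1 * 14^(-1) mod 29 = 27

j = 27 (mod 29)


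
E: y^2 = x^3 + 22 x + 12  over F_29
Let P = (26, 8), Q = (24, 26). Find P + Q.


P != Q, so use the chord formula.
s = (y2 - y1) / (x2 - x1) = (18) / (27) mod 29 = 20
x3 = s^2 - x1 - x2 mod 29 = 20^2 - 26 - 24 = 2
y3 = s (x1 - x3) - y1 mod 29 = 20 * (26 - 2) - 8 = 8

P + Q = (2, 8)


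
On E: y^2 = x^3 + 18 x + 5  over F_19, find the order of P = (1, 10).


Compute successive multiples of P until we hit O:
  1P = (1, 10)
  2P = (2, 7)
  3P = (6, 5)
  4P = (13, 2)
  5P = (16, 0)
  6P = (13, 17)
  7P = (6, 14)
  8P = (2, 12)
  ... (continuing to 10P)
  10P = O

ord(P) = 10


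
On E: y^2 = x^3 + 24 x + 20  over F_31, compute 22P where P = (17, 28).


k = 22 = 10110_2 (binary, LSB first: 01101)
Double-and-add from P = (17, 28):
  bit 0 = 0: acc unchanged = O
  bit 1 = 1: acc = O + (16, 25) = (16, 25)
  bit 2 = 1: acc = (16, 25) + (15, 2) = (2, 18)
  bit 3 = 0: acc unchanged = (2, 18)
  bit 4 = 1: acc = (2, 18) + (24, 6) = (24, 25)

22P = (24, 25)


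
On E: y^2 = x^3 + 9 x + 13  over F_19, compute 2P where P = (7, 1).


Doubling: s = (3 x1^2 + a) / (2 y1)
s = (3*7^2 + 9) / (2*1) mod 19 = 2
x3 = s^2 - 2 x1 mod 19 = 2^2 - 2*7 = 9
y3 = s (x1 - x3) - y1 mod 19 = 2 * (7 - 9) - 1 = 14

2P = (9, 14)


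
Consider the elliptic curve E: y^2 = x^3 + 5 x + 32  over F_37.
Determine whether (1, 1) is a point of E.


Check whether y^2 = x^3 + 5 x + 32 (mod 37) for (x, y) = (1, 1).
LHS: y^2 = 1^2 mod 37 = 1
RHS: x^3 + 5 x + 32 = 1^3 + 5*1 + 32 mod 37 = 1
LHS = RHS

Yes, on the curve


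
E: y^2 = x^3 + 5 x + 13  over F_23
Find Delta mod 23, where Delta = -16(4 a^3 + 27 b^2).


4 a^3 + 27 b^2 = 4*5^3 + 27*13^2 = 500 + 4563 = 5063
Delta = -16 * (5063) = -81008
Delta mod 23 = 21

Delta = 21 (mod 23)


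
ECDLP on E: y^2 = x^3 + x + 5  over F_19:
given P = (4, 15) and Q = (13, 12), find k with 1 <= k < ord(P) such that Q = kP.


Enumerate multiples of P until we hit Q = (13, 12):
  1P = (4, 15)
  2P = (12, 15)
  3P = (3, 4)
  4P = (0, 10)
  5P = (13, 7)
  6P = (11, 6)
  7P = (1, 11)
  8P = (1, 8)
  9P = (11, 13)
  10P = (13, 12)
Match found at i = 10.

k = 10


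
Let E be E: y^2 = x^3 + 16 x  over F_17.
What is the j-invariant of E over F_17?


Delta = -16(4 a^3 + 27 b^2) mod 17 = 13
-1728 * (4 a)^3 = -1728 * (4*16)^3 mod 17 = 7
j = 7 * 13^(-1) mod 17 = 11

j = 11 (mod 17)


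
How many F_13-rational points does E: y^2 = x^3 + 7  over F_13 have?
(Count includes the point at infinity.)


For each x in F_13, count y with y^2 = x^3 + 0 x + 7 mod 13:
  x = 7: RHS = 12, y in [5, 8]  -> 2 point(s)
  x = 8: RHS = 12, y in [5, 8]  -> 2 point(s)
  x = 11: RHS = 12, y in [5, 8]  -> 2 point(s)
Affine points: 6. Add the point at infinity: total = 7.

#E(F_13) = 7


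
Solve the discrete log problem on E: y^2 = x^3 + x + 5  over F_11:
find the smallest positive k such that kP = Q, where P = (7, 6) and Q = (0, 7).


Enumerate multiples of P until we hit Q = (0, 7):
  1P = (7, 6)
  2P = (0, 7)
Match found at i = 2.

k = 2


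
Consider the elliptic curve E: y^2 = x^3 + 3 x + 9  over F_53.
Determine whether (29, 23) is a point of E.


Check whether y^2 = x^3 + 3 x + 9 (mod 53) for (x, y) = (29, 23).
LHS: y^2 = 23^2 mod 53 = 52
RHS: x^3 + 3 x + 9 = 29^3 + 3*29 + 9 mod 53 = 52
LHS = RHS

Yes, on the curve


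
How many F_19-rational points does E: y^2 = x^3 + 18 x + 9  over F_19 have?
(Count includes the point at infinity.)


For each x in F_19, count y with y^2 = x^3 + 18 x + 9 mod 19:
  x = 0: RHS = 9, y in [3, 16]  -> 2 point(s)
  x = 1: RHS = 9, y in [3, 16]  -> 2 point(s)
  x = 8: RHS = 0, y in [0]  -> 1 point(s)
  x = 9: RHS = 7, y in [8, 11]  -> 2 point(s)
  x = 10: RHS = 11, y in [7, 12]  -> 2 point(s)
  x = 15: RHS = 6, y in [5, 14]  -> 2 point(s)
  x = 16: RHS = 4, y in [2, 17]  -> 2 point(s)
  x = 18: RHS = 9, y in [3, 16]  -> 2 point(s)
Affine points: 15. Add the point at infinity: total = 16.

#E(F_19) = 16


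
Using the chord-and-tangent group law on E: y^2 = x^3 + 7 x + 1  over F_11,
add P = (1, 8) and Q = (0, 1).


P != Q, so use the chord formula.
s = (y2 - y1) / (x2 - x1) = (4) / (10) mod 11 = 7
x3 = s^2 - x1 - x2 mod 11 = 7^2 - 1 - 0 = 4
y3 = s (x1 - x3) - y1 mod 11 = 7 * (1 - 4) - 8 = 4

P + Q = (4, 4)


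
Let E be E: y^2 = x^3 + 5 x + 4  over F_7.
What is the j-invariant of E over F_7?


Delta = -16(4 a^3 + 27 b^2) mod 7 = 5
-1728 * (4 a)^3 = -1728 * (4*5)^3 mod 7 = 6
j = 6 * 5^(-1) mod 7 = 4

j = 4 (mod 7)


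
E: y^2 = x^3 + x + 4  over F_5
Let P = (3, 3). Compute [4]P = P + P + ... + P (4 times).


k = 4 = 100_2 (binary, LSB first: 001)
Double-and-add from P = (3, 3):
  bit 0 = 0: acc unchanged = O
  bit 1 = 0: acc unchanged = O
  bit 2 = 1: acc = O + (3, 3) = (3, 3)

4P = (3, 3)


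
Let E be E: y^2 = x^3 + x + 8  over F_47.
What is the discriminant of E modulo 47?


4 a^3 + 27 b^2 = 4*1^3 + 27*8^2 = 4 + 1728 = 1732
Delta = -16 * (1732) = -27712
Delta mod 47 = 18

Delta = 18 (mod 47)


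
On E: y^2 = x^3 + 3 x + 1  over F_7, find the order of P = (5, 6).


Compute successive multiples of P until we hit O:
  1P = (5, 6)
  2P = (6, 5)
  3P = (4, 0)
  4P = (6, 2)
  5P = (5, 1)
  6P = O

ord(P) = 6


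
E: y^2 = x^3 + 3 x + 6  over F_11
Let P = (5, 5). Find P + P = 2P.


Doubling: s = (3 x1^2 + a) / (2 y1)
s = (3*5^2 + 3) / (2*5) mod 11 = 10
x3 = s^2 - 2 x1 mod 11 = 10^2 - 2*5 = 2
y3 = s (x1 - x3) - y1 mod 11 = 10 * (5 - 2) - 5 = 3

2P = (2, 3)


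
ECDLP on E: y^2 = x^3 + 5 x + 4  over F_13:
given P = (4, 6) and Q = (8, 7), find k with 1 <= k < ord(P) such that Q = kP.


Enumerate multiples of P until we hit Q = (8, 7):
  1P = (4, 6)
  2P = (6, 9)
  3P = (2, 10)
  4P = (11, 8)
  5P = (1, 6)
  6P = (8, 7)
Match found at i = 6.

k = 6


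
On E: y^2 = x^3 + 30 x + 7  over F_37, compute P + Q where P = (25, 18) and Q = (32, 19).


P != Q, so use the chord formula.
s = (y2 - y1) / (x2 - x1) = (1) / (7) mod 37 = 16
x3 = s^2 - x1 - x2 mod 37 = 16^2 - 25 - 32 = 14
y3 = s (x1 - x3) - y1 mod 37 = 16 * (25 - 14) - 18 = 10

P + Q = (14, 10)


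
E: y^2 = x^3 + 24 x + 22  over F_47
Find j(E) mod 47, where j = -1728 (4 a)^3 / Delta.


Delta = -16(4 a^3 + 27 b^2) mod 47 = 7
-1728 * (4 a)^3 = -1728 * (4*24)^3 mod 47 = 41
j = 41 * 7^(-1) mod 47 = 26

j = 26 (mod 47)


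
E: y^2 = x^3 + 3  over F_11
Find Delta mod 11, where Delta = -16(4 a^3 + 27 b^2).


4 a^3 + 27 b^2 = 4*0^3 + 27*3^2 = 0 + 243 = 243
Delta = -16 * (243) = -3888
Delta mod 11 = 6

Delta = 6 (mod 11)


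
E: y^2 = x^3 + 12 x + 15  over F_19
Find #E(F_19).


For each x in F_19, count y with y^2 = x^3 + 12 x + 15 mod 19:
  x = 1: RHS = 9, y in [3, 16]  -> 2 point(s)
  x = 2: RHS = 9, y in [3, 16]  -> 2 point(s)
  x = 7: RHS = 5, y in [9, 10]  -> 2 point(s)
  x = 9: RHS = 16, y in [4, 15]  -> 2 point(s)
  x = 12: RHS = 6, y in [5, 14]  -> 2 point(s)
  x = 14: RHS = 1, y in [1, 18]  -> 2 point(s)
  x = 15: RHS = 17, y in [6, 13]  -> 2 point(s)
  x = 16: RHS = 9, y in [3, 16]  -> 2 point(s)
Affine points: 16. Add the point at infinity: total = 17.

#E(F_19) = 17


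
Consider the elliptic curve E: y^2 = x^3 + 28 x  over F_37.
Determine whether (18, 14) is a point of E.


Check whether y^2 = x^3 + 28 x + 0 (mod 37) for (x, y) = (18, 14).
LHS: y^2 = 14^2 mod 37 = 11
RHS: x^3 + 28 x + 0 = 18^3 + 28*18 + 0 mod 37 = 9
LHS != RHS

No, not on the curve


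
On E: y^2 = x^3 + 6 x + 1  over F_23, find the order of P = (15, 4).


Compute successive multiples of P until we hit O:
  1P = (15, 4)
  2P = (9, 18)
  3P = (7, 8)
  4P = (7, 15)
  5P = (9, 5)
  6P = (15, 19)
  7P = O

ord(P) = 7


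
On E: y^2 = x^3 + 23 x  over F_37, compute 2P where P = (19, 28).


Doubling: s = (3 x1^2 + a) / (2 y1)
s = (3*19^2 + 23) / (2*28) mod 37 = 29
x3 = s^2 - 2 x1 mod 37 = 29^2 - 2*19 = 26
y3 = s (x1 - x3) - y1 mod 37 = 29 * (19 - 26) - 28 = 28

2P = (26, 28)


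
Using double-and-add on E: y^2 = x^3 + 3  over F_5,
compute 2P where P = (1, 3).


k = 2 = 10_2 (binary, LSB first: 01)
Double-and-add from P = (1, 3):
  bit 0 = 0: acc unchanged = O
  bit 1 = 1: acc = O + (2, 4) = (2, 4)

2P = (2, 4)


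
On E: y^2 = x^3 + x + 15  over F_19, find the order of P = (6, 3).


Compute successive multiples of P until we hit O:
  1P = (6, 3)
  2P = (4, 8)
  3P = (1, 13)
  4P = (16, 17)
  5P = (2, 14)
  6P = (15, 17)
  7P = (3, 8)
  8P = (17, 9)
  ... (continuing to 21P)
  21P = O

ord(P) = 21


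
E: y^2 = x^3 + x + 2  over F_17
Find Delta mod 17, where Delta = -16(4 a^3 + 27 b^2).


4 a^3 + 27 b^2 = 4*1^3 + 27*2^2 = 4 + 108 = 112
Delta = -16 * (112) = -1792
Delta mod 17 = 10

Delta = 10 (mod 17)


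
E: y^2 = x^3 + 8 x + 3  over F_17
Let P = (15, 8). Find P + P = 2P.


Doubling: s = (3 x1^2 + a) / (2 y1)
s = (3*15^2 + 8) / (2*8) mod 17 = 14
x3 = s^2 - 2 x1 mod 17 = 14^2 - 2*15 = 13
y3 = s (x1 - x3) - y1 mod 17 = 14 * (15 - 13) - 8 = 3

2P = (13, 3)


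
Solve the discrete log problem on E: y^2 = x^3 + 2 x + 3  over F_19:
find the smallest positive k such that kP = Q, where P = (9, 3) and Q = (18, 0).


Enumerate multiples of P until we hit Q = (18, 0):
  1P = (9, 3)
  2P = (18, 0)
Match found at i = 2.

k = 2


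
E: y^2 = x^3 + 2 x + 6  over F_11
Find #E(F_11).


For each x in F_11, count y with y^2 = x^3 + 2 x + 6 mod 11:
  x = 1: RHS = 9, y in [3, 8]  -> 2 point(s)
  x = 4: RHS = 1, y in [1, 10]  -> 2 point(s)
  x = 5: RHS = 9, y in [3, 8]  -> 2 point(s)
  x = 6: RHS = 3, y in [5, 6]  -> 2 point(s)
  x = 7: RHS = 0, y in [0]  -> 1 point(s)
  x = 9: RHS = 5, y in [4, 7]  -> 2 point(s)
  x = 10: RHS = 3, y in [5, 6]  -> 2 point(s)
Affine points: 13. Add the point at infinity: total = 14.

#E(F_11) = 14


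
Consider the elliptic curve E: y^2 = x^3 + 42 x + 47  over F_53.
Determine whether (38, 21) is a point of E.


Check whether y^2 = x^3 + 42 x + 47 (mod 53) for (x, y) = (38, 21).
LHS: y^2 = 21^2 mod 53 = 17
RHS: x^3 + 42 x + 47 = 38^3 + 42*38 + 47 mod 53 = 17
LHS = RHS

Yes, on the curve


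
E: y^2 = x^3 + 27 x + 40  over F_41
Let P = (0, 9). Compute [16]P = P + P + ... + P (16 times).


k = 16 = 10000_2 (binary, LSB first: 00001)
Double-and-add from P = (0, 9):
  bit 0 = 0: acc unchanged = O
  bit 1 = 0: acc unchanged = O
  bit 2 = 0: acc unchanged = O
  bit 3 = 0: acc unchanged = O
  bit 4 = 1: acc = O + (33, 38) = (33, 38)

16P = (33, 38)
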